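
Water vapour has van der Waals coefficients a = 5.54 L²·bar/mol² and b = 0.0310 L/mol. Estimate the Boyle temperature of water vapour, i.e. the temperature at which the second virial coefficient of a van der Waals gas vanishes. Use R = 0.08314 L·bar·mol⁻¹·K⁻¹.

For a van der Waals gas the second virial coefficient B₂ = b − a/(RT) vanishes at T_B = a/(Rb).
T_B = 5.54/(0.08314×0.0310) = 5.54/0.0025773 = 2150 K

T_B ≈ 2150 K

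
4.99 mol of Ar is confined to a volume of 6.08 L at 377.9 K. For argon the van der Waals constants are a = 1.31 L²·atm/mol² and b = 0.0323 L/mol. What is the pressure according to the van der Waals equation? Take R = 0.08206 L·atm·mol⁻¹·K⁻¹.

P = nRT/(V − nb) − a n²/V²
nRT/(V − nb) = (4.99)(0.08206)(377.9)/(6.08 − 4.99×0.0323) = 154.74/5.9188 = 26.144 atm
a n²/V² = (1.31)(4.99)²/(6.08)² = 0.88240 atm
P = 26.144 − 0.88240 = 25.26 atm

P ≈ 25.26 atm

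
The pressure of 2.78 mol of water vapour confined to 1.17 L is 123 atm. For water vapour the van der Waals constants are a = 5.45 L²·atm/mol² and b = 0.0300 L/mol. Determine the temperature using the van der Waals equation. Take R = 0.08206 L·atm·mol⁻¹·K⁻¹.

T = (P + a n²/V²)(V − nb)/(nR)
P + a n²/V² = 123 + (5.45)(2.78)²/(1.17)² = 153.77 atm
V − nb = 1.17 − (2.78)(0.0300) = 1.0866 L
T = (153.77)(1.0866)/((2.78)(0.08206)) = 732.4 K

T ≈ 732.4 K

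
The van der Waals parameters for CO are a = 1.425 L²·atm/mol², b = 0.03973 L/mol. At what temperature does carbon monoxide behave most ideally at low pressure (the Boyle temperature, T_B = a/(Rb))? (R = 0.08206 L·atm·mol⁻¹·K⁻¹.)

For a van der Waals gas the second virial coefficient B₂ = b − a/(RT) vanishes at T_B = a/(Rb).
T_B = 1.425/(0.08206×0.03973) = 1.425/0.0032602 = 437.1 K

T_B ≈ 437.1 K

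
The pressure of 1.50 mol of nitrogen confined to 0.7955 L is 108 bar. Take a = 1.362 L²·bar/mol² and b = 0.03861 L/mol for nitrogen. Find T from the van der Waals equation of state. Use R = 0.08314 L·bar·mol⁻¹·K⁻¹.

T ≈ 667.4 K

T = (P + a n²/V²)(V − nb)/(nR)
P + a n²/V² = 108 + (1.362)(1.50)²/(0.7955)² = 112.84 bar
V − nb = 0.7955 − (1.50)(0.03861) = 0.73759 L
T = (112.84)(0.73759)/((1.50)(0.08314)) = 667.4 K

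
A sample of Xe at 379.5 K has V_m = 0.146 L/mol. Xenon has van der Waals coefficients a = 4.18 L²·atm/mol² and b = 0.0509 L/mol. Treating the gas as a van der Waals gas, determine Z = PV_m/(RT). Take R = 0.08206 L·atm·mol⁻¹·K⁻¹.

Z ≈ 0.6159

P = RT/(V_m − b) − a/V_m² = (0.08206)(379.5)/(0.146 − 0.0509) − 4.18/(0.146)²
  = 31.142/0.095100 − 196.10 = 327.47 − 196.10 = 131.37 atm
Z = PV_m/(RT) = (131.37)(0.146)/((0.08206)(379.5)) = 19.180/31.142 = 0.6159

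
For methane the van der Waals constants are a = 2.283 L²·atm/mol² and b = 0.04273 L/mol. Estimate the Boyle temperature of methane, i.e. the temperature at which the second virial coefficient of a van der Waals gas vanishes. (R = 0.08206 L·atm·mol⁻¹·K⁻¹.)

T_B ≈ 651.1 K

For a van der Waals gas the second virial coefficient B₂ = b − a/(RT) vanishes at T_B = a/(Rb).
T_B = 2.283/(0.08206×0.04273) = 2.283/0.0035064 = 651.1 K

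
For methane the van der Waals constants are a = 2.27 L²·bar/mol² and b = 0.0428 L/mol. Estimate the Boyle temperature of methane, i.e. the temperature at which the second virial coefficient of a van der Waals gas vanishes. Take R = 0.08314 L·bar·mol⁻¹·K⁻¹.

For a van der Waals gas the second virial coefficient B₂ = b − a/(RT) vanishes at T_B = a/(Rb).
T_B = 2.27/(0.08314×0.0428) = 2.27/0.0035584 = 637.9 K

T_B ≈ 637.9 K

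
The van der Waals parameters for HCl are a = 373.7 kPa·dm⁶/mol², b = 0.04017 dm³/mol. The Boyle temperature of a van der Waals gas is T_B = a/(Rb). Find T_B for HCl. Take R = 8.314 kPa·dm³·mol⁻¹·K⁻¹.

For a van der Waals gas the second virial coefficient B₂ = b − a/(RT) vanishes at T_B = a/(Rb).
T_B = 373.7/(8.314×0.04017) = 373.7/0.33397 = 1119 K

T_B ≈ 1119 K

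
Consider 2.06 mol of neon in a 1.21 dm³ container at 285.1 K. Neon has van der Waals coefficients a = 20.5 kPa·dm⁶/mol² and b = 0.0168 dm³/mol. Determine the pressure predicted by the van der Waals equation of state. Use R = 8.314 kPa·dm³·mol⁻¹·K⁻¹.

P ≈ 4095 kPa

P = nRT/(V − nb) − a n²/V²
nRT/(V − nb) = (2.06)(8.314)(285.1)/(1.21 − 2.06×0.0168) = 4882.9/1.1754 = 4154.2 kPa
a n²/V² = (20.5)(2.06)²/(1.21)² = 59.418 kPa
P = 4154.2 − 59.418 = 4095 kPa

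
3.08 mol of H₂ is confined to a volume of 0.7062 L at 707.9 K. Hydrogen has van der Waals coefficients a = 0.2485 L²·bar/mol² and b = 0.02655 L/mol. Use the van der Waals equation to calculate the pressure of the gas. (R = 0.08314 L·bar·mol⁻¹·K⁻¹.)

P = nRT/(V − nb) − a n²/V²
nRT/(V − nb) = (3.08)(0.08314)(707.9)/(0.7062 − 3.08×0.02655) = 181.27/0.62443 = 290.30 bar
a n²/V² = (0.2485)(3.08)²/(0.7062)² = 4.7269 bar
P = 290.30 − 4.7269 = 285.6 bar

P ≈ 285.6 bar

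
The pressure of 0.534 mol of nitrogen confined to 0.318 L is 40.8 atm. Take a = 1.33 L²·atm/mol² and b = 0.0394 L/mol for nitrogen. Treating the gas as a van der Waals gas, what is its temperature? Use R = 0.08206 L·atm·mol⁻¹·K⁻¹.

T = (P + a n²/V²)(V − nb)/(nR)
P + a n²/V² = 40.8 + (1.33)(0.534)²/(0.318)² = 44.550 atm
V − nb = 0.318 − (0.534)(0.0394) = 0.29696 L
T = (44.550)(0.29696)/((0.534)(0.08206)) = 301.9 K

T ≈ 301.9 K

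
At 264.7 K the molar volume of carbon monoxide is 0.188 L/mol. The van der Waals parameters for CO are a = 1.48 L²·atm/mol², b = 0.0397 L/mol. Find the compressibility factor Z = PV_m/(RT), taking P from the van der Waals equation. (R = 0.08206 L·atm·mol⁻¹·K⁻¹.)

P = RT/(V_m − b) − a/V_m² = (0.08206)(264.7)/(0.188 − 0.0397) − 1.48/(0.188)²
  = 21.721/0.14830 − 41.874 = 146.47 − 41.874 = 104.60 atm
Z = PV_m/(RT) = (104.60)(0.188)/((0.08206)(264.7)) = 19.665/21.721 = 0.9053

Z ≈ 0.9053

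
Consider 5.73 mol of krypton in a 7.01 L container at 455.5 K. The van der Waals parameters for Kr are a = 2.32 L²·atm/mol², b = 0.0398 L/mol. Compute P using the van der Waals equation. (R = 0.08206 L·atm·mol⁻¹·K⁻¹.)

P ≈ 30.03 atm

P = nRT/(V − nb) − a n²/V²
nRT/(V − nb) = (5.73)(0.08206)(455.5)/(7.01 − 5.73×0.0398) = 214.18/6.7819 = 31.581 atm
a n²/V² = (2.32)(5.73)²/(7.01)² = 1.5501 atm
P = 31.581 − 1.5501 = 30.03 atm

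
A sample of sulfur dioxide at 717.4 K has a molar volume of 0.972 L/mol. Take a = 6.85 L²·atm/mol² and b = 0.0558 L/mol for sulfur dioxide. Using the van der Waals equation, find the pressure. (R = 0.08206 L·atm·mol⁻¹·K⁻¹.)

P = RT/(V_m − b) − a/V_m²
RT/(V_m − b) = (0.08206)(717.4)/(0.972 − 0.0558) = 58.870/0.91620 = 64.255 atm
a/V_m² = 6.85/(0.972)² = 7.2503 atm
P = 64.255 − 7.2503 = 57.00 atm

P ≈ 57.00 atm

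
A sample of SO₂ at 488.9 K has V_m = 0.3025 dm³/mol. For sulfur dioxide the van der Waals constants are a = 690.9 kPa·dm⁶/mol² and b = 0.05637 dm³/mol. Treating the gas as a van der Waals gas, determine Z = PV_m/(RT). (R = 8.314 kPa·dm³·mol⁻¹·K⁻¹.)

Z ≈ 0.6671

P = RT/(V_m − b) − a/V_m² = (8.314)(488.9)/(0.3025 − 0.05637) − 690.9/(0.3025)²
  = 4064.7/0.24613 − 7550.3 = 16514 − 7550.3 = 8964 kPa
Z = PV_m/(RT) = (8964)(0.3025)/((8.314)(488.9)) = 2711.6/4064.7 = 0.6671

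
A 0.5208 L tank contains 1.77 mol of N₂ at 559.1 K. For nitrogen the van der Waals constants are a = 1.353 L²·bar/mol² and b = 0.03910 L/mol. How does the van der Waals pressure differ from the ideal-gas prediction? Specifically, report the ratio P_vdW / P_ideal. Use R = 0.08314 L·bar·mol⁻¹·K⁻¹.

P_vdW / P_ideal ≈ 1.054

Ideal: P_ideal = nRT/V = (1.77)(0.08314)(559.1)/0.5208 = 157.980 bar
vdW: P = nRT/(V − nb) − a n²/V² = 82.2759/0.451593 − 4.23881/0.271233 = 182.190 − 15.6279 = 166.562 bar
Ratio = 166.562/157.980 = 1.054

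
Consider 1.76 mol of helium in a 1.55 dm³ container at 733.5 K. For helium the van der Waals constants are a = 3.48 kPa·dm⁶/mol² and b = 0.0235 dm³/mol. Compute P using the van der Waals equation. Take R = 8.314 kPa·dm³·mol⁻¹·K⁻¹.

P = nRT/(V − nb) − a n²/V²
nRT/(V − nb) = (1.76)(8.314)(733.5)/(1.55 − 1.76×0.0235) = 10733/1.5086 = 7114.5 kPa
a n²/V² = (3.48)(1.76)²/(1.55)² = 4.4868 kPa
P = 7114.5 − 4.4868 = 7110 kPa

P ≈ 7110 kPa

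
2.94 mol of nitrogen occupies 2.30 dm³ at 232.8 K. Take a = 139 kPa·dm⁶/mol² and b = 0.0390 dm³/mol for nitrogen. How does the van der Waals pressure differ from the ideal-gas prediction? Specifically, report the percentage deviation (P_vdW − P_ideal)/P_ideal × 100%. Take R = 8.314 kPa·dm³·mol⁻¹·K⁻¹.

-3.93 %

Ideal: P_ideal = nRT/V = (2.94)(8.314)(232.8)/2.30 = 2474.07 kPa
vdW: P = nRT/(V − nb) − a n²/V² = 5690.37/2.18534 − 1201.46/5.29000 = 2603.88 − 227.119 = 2376.76 kPa
% deviation = (2376.76 − 2474.07)/2474.07 × 100% = -3.93%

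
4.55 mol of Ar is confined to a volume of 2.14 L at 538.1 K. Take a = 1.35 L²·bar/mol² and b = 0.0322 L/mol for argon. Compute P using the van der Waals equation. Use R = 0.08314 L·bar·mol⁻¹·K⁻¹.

P ≈ 96.01 bar

P = nRT/(V − nb) − a n²/V²
nRT/(V − nb) = (4.55)(0.08314)(538.1)/(2.14 − 4.55×0.0322) = 203.56/1.9935 = 102.11 bar
a n²/V² = (1.35)(4.55)²/(2.14)² = 6.1028 bar
P = 102.11 − 6.1028 = 96.01 bar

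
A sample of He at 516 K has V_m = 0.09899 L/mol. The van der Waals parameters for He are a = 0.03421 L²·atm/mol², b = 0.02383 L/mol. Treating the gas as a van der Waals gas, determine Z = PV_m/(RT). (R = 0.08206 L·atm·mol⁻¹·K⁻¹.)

P = RT/(V_m − b) − a/V_m² = (0.08206)(516)/(0.09899 − 0.02383) − 0.03421/(0.09899)²
  = 42.343/0.075160 − 3.4912 = 563.37 − 3.4912 = 559.88 atm
Z = PV_m/(RT) = (559.88)(0.09899)/((0.08206)(516)) = 55.423/42.343 = 1.309

Z ≈ 1.309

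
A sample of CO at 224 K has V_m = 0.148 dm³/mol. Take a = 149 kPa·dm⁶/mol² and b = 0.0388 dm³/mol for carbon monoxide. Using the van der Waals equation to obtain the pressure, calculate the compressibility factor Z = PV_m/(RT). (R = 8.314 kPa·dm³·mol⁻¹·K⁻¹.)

P = RT/(V_m − b) − a/V_m² = (8.314)(224)/(0.148 − 0.0388) − 149/(0.148)²
  = 1862.3/0.10920 − 6802.4 = 17054 − 6802.4 = 10252 kPa
Z = PV_m/(RT) = (10252)(0.148)/((8.314)(224)) = 1517.3/1862.3 = 0.8147

Z ≈ 0.8147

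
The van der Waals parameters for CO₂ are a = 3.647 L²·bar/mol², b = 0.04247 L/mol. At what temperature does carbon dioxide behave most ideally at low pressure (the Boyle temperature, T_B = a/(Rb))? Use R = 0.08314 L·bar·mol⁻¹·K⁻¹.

T_B ≈ 1033 K

For a van der Waals gas the second virial coefficient B₂ = b − a/(RT) vanishes at T_B = a/(Rb).
T_B = 3.647/(0.08314×0.04247) = 3.647/0.0035310 = 1033 K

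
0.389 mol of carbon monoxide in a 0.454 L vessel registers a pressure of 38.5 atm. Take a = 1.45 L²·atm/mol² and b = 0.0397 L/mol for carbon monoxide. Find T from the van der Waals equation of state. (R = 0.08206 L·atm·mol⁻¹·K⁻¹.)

T = (P + a n²/V²)(V − nb)/(nR)
P + a n²/V² = 38.5 + (1.45)(0.389)²/(0.454)² = 39.565 atm
V − nb = 0.454 − (0.389)(0.0397) = 0.43856 L
T = (39.565)(0.43856)/((0.389)(0.08206)) = 543.6 K

T ≈ 543.6 K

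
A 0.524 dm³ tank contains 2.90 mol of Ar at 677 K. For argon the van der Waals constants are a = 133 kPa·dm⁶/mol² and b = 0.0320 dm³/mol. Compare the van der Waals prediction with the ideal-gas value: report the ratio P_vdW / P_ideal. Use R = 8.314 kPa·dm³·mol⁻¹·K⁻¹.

P_vdW / P_ideal ≈ 1.084

Ideal: P_ideal = nRT/V = (2.90)(8.314)(677)/0.524 = 31150.5 kPa
vdW: P = nRT/(V − nb) − a n²/V² = 16322.9/0.431200 − 1118.53/0.274576 = 37854.6 − 4073.66 = 33780.9 kPa
Ratio = 33780.9/31150.5 = 1.084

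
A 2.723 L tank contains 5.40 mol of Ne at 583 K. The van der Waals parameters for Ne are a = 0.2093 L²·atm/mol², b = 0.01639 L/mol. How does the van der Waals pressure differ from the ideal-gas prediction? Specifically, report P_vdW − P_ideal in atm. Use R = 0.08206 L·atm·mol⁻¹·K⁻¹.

ΔP ≈ 2.364 atm

Ideal: P_ideal = nRT/V = (5.40)(0.08206)(583)/2.723 = 94.8738 atm
vdW: P = nRT/(V − nb) − a n²/V² = 258.341/2.63449 − 6.10319/7.41473 = 98.0611 − 0.823117 = 97.2380 atm
ΔP = 97.2380 − 94.8738 = 2.364 atm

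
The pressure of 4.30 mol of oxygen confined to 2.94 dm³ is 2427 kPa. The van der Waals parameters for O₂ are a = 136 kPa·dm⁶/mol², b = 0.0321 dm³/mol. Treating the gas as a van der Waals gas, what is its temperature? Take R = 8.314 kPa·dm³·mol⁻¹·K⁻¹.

T ≈ 213.0 K

T = (P + a n²/V²)(V − nb)/(nR)
P + a n²/V² = 2427 + (136)(4.30)²/(2.94)² = 2717.9 kPa
V − nb = 2.94 − (4.30)(0.0321) = 2.8020 dm³
T = (2717.9)(2.8020)/((4.30)(8.314)) = 213.0 K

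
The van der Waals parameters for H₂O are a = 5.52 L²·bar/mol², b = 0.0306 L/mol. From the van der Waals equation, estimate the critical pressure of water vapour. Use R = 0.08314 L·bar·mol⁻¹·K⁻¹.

For a van der Waals gas, P_c = a/(27b²).
P_c = 5.52/(27×(0.0306)²) = 5.52/0.025282 = 218.3 bar

P_c ≈ 218.3 bar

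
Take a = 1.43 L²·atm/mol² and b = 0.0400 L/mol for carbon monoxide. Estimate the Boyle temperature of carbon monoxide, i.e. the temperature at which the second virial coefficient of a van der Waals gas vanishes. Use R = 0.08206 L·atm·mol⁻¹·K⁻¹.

T_B ≈ 435.7 K

For a van der Waals gas the second virial coefficient B₂ = b − a/(RT) vanishes at T_B = a/(Rb).
T_B = 1.43/(0.08206×0.0400) = 1.43/0.0032824 = 435.7 K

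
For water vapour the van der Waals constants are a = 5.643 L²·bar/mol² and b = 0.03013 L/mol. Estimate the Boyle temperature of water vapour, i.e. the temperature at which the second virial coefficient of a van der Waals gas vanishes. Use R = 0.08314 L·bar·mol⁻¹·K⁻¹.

For a van der Waals gas the second virial coefficient B₂ = b − a/(RT) vanishes at T_B = a/(Rb).
T_B = 5.643/(0.08314×0.03013) = 5.643/0.0025050 = 2253 K

T_B ≈ 2253 K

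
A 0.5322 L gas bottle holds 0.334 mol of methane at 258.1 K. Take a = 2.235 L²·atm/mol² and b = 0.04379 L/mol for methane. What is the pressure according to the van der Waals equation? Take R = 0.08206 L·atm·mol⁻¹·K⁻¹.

P ≈ 12.79 atm

P = nRT/(V − nb) − a n²/V²
nRT/(V − nb) = (0.334)(0.08206)(258.1)/(0.5322 − 0.334×0.04379) = 7.0740/0.51757 = 13.668 atm
a n²/V² = (2.235)(0.334)²/(0.5322)² = 0.88028 atm
P = 13.668 − 0.88028 = 12.79 atm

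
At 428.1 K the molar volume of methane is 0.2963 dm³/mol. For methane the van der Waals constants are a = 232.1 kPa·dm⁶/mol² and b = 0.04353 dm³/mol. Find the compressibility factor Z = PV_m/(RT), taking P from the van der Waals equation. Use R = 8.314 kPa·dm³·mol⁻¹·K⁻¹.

Z ≈ 0.9521

P = RT/(V_m − b) − a/V_m² = (8.314)(428.1)/(0.2963 − 0.04353) − 232.1/(0.2963)²
  = 3559.2/0.25277 − 2643.7 = 14081 − 2643.7 = 11437 kPa
Z = PV_m/(RT) = (11437)(0.2963)/((8.314)(428.1)) = 3388.8/3559.2 = 0.9521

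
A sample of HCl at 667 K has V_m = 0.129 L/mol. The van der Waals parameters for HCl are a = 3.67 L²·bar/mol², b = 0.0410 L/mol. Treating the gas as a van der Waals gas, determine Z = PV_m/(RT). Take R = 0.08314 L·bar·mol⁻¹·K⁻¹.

Z ≈ 0.9529

P = RT/(V_m − b) − a/V_m² = (0.08314)(667)/(0.129 − 0.0410) − 3.67/(0.129)²
  = 55.454/0.088000 − 220.54 = 630.16 − 220.54 = 409.62 bar
Z = PV_m/(RT) = (409.62)(0.129)/((0.08314)(667)) = 52.841/55.454 = 0.9529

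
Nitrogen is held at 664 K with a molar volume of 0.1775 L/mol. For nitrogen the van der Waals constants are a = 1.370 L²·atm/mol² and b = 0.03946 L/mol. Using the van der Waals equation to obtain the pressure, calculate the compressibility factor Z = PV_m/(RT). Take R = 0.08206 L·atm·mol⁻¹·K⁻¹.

P = RT/(V_m − b) − a/V_m² = (0.08206)(664)/(0.1775 − 0.03946) − 1.370/(0.1775)²
  = 54.488/0.13804 − 43.483 = 394.73 − 43.483 = 351.25 atm
Z = PV_m/(RT) = (351.25)(0.1775)/((0.08206)(664)) = 62.347/54.488 = 1.144

Z ≈ 1.144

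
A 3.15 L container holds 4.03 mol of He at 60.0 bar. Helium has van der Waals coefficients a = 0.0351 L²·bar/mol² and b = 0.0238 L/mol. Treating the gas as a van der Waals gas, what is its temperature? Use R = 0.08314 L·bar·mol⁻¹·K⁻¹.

T = (P + a n²/V²)(V − nb)/(nR)
P + a n²/V² = 60.0 + (0.0351)(4.03)²/(3.15)² = 60.057 bar
V − nb = 3.15 − (4.03)(0.0238) = 3.0541 L
T = (60.057)(3.0541)/((4.03)(0.08314)) = 547.4 K

T ≈ 547.4 K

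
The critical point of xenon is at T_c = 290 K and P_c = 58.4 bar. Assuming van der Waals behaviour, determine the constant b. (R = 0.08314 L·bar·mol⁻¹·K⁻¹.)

From T_c = 8a/(27Rb) and P_c = a/(27b²): b = R T_c/(8 P_c).
b = (0.08314)(290)/(8×58.4) = 24.111/467.20 = 0.05161 L/mol

b ≈ 0.05161 L/mol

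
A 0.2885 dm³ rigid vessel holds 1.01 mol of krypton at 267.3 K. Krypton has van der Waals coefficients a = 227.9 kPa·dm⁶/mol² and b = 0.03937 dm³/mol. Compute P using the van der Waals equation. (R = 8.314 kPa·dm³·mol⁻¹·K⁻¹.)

P = nRT/(V − nb) − a n²/V²
nRT/(V − nb) = (1.01)(8.314)(267.3)/(0.2885 − 1.01×0.03937) = 2244.6/0.24874 = 9023.9 kPa
a n²/V² = (227.9)(1.01)²/(0.2885)² = 2793.2 kPa
P = 9023.9 − 2793.2 = 6231 kPa

P ≈ 6231 kPa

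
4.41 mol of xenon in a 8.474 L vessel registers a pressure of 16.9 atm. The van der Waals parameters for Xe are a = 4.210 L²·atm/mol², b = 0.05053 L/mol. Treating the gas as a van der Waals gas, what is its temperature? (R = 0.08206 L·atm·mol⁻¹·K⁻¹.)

T = (P + a n²/V²)(V − nb)/(nR)
P + a n²/V² = 16.9 + (4.210)(4.41)²/(8.474)² = 18.040 atm
V − nb = 8.474 − (4.41)(0.05053) = 8.2512 L
T = (18.040)(8.2512)/((4.41)(0.08206)) = 411.3 K

T ≈ 411.3 K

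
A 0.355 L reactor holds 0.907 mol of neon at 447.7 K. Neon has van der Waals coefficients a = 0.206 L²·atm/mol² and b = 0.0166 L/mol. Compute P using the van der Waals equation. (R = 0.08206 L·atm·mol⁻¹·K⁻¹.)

P = nRT/(V − nb) − a n²/V²
nRT/(V − nb) = (0.907)(0.08206)(447.7)/(0.355 − 0.907×0.0166) = 33.322/0.33994 = 98.023 atm
a n²/V² = (0.206)(0.907)²/(0.355)² = 1.3447 atm
P = 98.023 − 1.3447 = 96.68 atm

P ≈ 96.68 atm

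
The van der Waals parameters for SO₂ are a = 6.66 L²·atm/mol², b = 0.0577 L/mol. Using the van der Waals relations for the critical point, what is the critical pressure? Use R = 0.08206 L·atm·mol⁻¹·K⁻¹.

For a van der Waals gas, P_c = a/(27b²).
P_c = 6.66/(27×(0.0577)²) = 6.66/0.089891 = 74.09 atm

P_c ≈ 74.09 atm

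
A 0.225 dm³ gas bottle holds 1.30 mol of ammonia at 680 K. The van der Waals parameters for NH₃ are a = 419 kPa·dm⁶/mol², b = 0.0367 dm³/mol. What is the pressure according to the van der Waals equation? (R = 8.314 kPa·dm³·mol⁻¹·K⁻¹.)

P ≈ 27468 kPa

P = nRT/(V − nb) − a n²/V²
nRT/(V − nb) = (1.30)(8.314)(680)/(0.225 − 1.30×0.0367) = 7349.6/0.17729 = 41455 kPa
a n²/V² = (419)(1.30)²/(0.225)² = 13987 kPa
P = 41455 − 13987 = 27468 kPa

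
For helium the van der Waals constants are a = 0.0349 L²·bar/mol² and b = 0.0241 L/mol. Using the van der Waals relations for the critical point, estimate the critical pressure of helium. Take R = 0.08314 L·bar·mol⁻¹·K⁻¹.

For a van der Waals gas, P_c = a/(27b²).
P_c = 0.0349/(27×(0.0241)²) = 0.0349/0.015682 = 2.225 bar

P_c ≈ 2.225 bar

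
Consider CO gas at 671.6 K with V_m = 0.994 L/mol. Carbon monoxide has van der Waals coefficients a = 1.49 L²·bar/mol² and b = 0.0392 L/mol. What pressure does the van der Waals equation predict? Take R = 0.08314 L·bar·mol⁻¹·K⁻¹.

P = RT/(V_m − b) − a/V_m²
RT/(V_m − b) = (0.08314)(671.6)/(0.994 − 0.0392) = 55.837/0.95480 = 58.480 bar
a/V_m² = 1.49/(0.994)² = 1.5080 bar
P = 58.480 − 1.5080 = 56.97 bar

P ≈ 56.97 bar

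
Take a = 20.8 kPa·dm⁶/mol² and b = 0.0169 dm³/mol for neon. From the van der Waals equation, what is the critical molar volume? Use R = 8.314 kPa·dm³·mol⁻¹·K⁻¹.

For a van der Waals gas, V_m,c = 3b.
V_m,c = 3×0.0169 = 0.05070 dm³/mol

V_m,c ≈ 0.05070 dm³/mol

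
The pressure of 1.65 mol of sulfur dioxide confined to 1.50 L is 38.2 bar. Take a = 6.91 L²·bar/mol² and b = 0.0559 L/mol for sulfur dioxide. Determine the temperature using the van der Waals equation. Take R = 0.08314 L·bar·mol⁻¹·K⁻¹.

T ≈ 477.8 K

T = (P + a n²/V²)(V − nb)/(nR)
P + a n²/V² = 38.2 + (6.91)(1.65)²/(1.50)² = 46.561 bar
V − nb = 1.50 − (1.65)(0.0559) = 1.4078 L
T = (46.561)(1.4078)/((1.65)(0.08314)) = 477.8 K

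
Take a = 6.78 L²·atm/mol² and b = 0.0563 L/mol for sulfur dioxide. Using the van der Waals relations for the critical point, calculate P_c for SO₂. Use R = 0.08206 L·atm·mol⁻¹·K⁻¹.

P_c ≈ 79.22 atm

For a van der Waals gas, P_c = a/(27b²).
P_c = 6.78/(27×(0.0563)²) = 6.78/0.085582 = 79.22 atm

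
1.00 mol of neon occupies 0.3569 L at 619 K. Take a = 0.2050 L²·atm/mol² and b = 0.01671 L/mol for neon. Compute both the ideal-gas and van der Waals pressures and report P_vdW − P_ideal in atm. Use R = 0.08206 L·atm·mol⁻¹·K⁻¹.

ΔP ≈ 5.38 atm

Ideal: P_ideal = nRT/V = (1.00)(0.08206)(619)/0.3569 = 142.323 atm
vdW: P = nRT/(V − nb) − a n²/V² = 50.7951/0.340190 − 0.205000/0.127378 = 149.314 − 1.60938 = 147.705 atm
ΔP = 147.705 − 142.323 = 5.38 atm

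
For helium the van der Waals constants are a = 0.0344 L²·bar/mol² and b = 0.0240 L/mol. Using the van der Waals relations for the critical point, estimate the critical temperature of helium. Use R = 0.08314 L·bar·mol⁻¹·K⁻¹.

T_c ≈ 5.108 K

For a van der Waals gas, T_c = 8a/(27Rb).
T_c = 8×0.0344/(27×0.08314×0.0240) = 0.27520/0.053875 = 5.108 K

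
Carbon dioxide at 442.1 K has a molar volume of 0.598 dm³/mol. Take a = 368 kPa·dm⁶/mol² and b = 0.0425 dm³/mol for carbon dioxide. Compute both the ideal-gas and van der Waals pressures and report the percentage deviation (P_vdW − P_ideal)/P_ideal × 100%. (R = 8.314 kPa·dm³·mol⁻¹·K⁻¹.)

Ideal: P_ideal = RT/V_m = (8.314)(442.1)/0.598 = 6146.52 kPa
vdW: P = RT/(V_m − b) − a/V_m² = 3675.62/0.555500 − 368/0.357604 = 6616.78 − 1029.07 = 5587.71 kPa
% deviation = (5587.71 − 6146.52)/6146.52 × 100% = -9.09%

-9.09 %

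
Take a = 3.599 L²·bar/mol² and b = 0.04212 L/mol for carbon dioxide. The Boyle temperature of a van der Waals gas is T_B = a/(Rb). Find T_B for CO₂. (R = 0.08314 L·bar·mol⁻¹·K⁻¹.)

T_B ≈ 1028 K

For a van der Waals gas the second virial coefficient B₂ = b − a/(RT) vanishes at T_B = a/(Rb).
T_B = 3.599/(0.08314×0.04212) = 3.599/0.0035019 = 1028 K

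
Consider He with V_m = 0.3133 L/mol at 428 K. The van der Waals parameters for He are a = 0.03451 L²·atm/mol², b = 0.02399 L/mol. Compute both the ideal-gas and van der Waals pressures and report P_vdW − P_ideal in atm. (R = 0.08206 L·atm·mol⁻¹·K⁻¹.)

Ideal: P_ideal = RT/V_m = (0.08206)(428)/0.3133 = 112.102 atm
vdW: P = RT/(V_m − b) − a/V_m² = 35.1217/0.289310 − 0.03451/0.0981569 = 121.398 − 0.351580 = 121.046 atm
ΔP = 121.046 − 112.102 = 8.94 atm

ΔP ≈ 8.94 atm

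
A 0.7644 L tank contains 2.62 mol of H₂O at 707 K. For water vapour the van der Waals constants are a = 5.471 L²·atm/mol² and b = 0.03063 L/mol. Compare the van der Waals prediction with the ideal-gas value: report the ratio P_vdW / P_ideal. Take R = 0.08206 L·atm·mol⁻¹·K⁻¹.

P_vdW / P_ideal ≈ 0.7941

Ideal: P_ideal = nRT/V = (2.62)(0.08206)(707)/0.7644 = 198.853 atm
vdW: P = nRT/(V − nb) − a n²/V² = 152.003/0.684149 − 37.5551/0.584307 = 222.178 − 64.2729 = 157.905 atm
Ratio = 157.905/198.853 = 0.7941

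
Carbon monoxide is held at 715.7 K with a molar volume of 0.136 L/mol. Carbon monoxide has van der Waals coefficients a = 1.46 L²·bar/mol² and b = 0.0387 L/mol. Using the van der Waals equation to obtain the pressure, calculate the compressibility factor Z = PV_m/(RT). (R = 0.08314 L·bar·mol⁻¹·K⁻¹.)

P = RT/(V_m − b) − a/V_m² = (0.08314)(715.7)/(0.136 − 0.0387) − 1.46/(0.136)²
  = 59.503/0.097300 − 78.936 = 611.54 − 78.936 = 532.60 bar
Z = PV_m/(RT) = (532.60)(0.136)/((0.08314)(715.7)) = 72.434/59.503 = 1.217

Z ≈ 1.217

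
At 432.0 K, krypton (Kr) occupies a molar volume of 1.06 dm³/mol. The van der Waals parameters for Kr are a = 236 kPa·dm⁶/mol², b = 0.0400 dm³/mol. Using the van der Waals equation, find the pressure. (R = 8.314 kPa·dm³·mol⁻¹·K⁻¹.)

P = RT/(V_m − b) − a/V_m²
RT/(V_m − b) = (8.314)(432.0)/(1.06 − 0.0400) = 3591.6/1.0200 = 3521.2 kPa
a/V_m² = 236/(1.06)² = 210.04 kPa
P = 3521.2 − 210.04 = 3311 kPa

P ≈ 3311 kPa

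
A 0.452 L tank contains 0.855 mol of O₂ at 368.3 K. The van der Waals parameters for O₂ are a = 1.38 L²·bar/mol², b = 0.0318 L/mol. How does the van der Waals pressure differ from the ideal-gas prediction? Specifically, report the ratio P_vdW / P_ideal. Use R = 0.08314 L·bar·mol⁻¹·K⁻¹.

Ideal: P_ideal = nRT/V = (0.855)(0.08314)(368.3)/0.452 = 57.9214 bar
vdW: P = nRT/(V − nb) − a n²/V² = 26.1805/0.424811 − 1.00881/0.204304 = 61.6286 − 4.93779 = 56.6908 bar
Ratio = 56.6908/57.9214 = 0.9788

P_vdW / P_ideal ≈ 0.9788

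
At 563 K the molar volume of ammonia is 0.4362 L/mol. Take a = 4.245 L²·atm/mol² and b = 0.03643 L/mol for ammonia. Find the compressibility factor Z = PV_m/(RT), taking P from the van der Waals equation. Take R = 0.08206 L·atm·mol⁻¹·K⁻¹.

P = RT/(V_m − b) − a/V_m² = (0.08206)(563)/(0.4362 − 0.03643) − 4.245/(0.4362)²
  = 46.200/0.39977 − 22.310 = 115.57 − 22.310 = 93.26 atm
Z = PV_m/(RT) = (93.26)(0.4362)/((0.08206)(563)) = 40.680/46.200 = 0.8805

Z ≈ 0.8805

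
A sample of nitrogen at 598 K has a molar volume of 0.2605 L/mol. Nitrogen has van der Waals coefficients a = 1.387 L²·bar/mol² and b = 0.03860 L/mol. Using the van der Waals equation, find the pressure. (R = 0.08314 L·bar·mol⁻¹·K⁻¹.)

P ≈ 203.6 bar

P = RT/(V_m − b) − a/V_m²
RT/(V_m − b) = (0.08314)(598)/(0.2605 − 0.03860) = 49.718/0.22190 = 224.06 bar
a/V_m² = 1.387/(0.2605)² = 20.439 bar
P = 224.06 − 20.439 = 203.6 bar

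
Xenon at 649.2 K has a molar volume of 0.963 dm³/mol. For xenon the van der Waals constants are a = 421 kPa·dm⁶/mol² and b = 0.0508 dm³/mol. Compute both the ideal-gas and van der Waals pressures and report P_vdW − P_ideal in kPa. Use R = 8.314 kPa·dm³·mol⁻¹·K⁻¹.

Ideal: P_ideal = RT/V_m = (8.314)(649.2)/0.963 = 5604.83 kPa
vdW: P = RT/(V_m − b) − a/V_m² = 5397.45/0.912200 − 421/0.927369 = 5916.96 − 453.972 = 5462.99 kPa
ΔP = 5462.99 − 5604.83 = -141.8 kPa

ΔP ≈ -141.8 kPa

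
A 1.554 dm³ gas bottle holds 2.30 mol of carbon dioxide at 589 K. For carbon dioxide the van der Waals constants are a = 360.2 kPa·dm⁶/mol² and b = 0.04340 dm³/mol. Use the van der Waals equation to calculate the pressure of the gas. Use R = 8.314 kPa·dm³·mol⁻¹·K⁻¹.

P = nRT/(V − nb) − a n²/V²
nRT/(V − nb) = (2.30)(8.314)(589)/(1.554 − 2.30×0.04340) = 11263/1.4542 = 7745.2 kPa
a n²/V² = (360.2)(2.30)²/(1.554)² = 789.04 kPa
P = 7745.2 − 789.04 = 6956 kPa

P ≈ 6956 kPa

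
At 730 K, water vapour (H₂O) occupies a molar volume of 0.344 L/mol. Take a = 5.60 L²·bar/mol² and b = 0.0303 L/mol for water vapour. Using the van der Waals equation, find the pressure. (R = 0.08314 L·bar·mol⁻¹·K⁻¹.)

P ≈ 146.1 bar

P = RT/(V_m − b) − a/V_m²
RT/(V_m − b) = (0.08314)(730)/(0.344 − 0.0303) = 60.692/0.31370 = 193.47 bar
a/V_m² = 5.60/(0.344)² = 47.323 bar
P = 193.47 − 47.323 = 146.1 bar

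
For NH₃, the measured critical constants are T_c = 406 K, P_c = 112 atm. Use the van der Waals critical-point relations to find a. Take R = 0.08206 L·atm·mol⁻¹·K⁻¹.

a ≈ 4.181 L²·atm/mol²

From T_c = 8a/(27Rb) and P_c = a/(27b²): a = 27 R² T_c²/(64 P_c).
a = 27×(0.08206)²×(406)²/(64×112) = 29969/7168.0 = 4.181 L²·atm/mol²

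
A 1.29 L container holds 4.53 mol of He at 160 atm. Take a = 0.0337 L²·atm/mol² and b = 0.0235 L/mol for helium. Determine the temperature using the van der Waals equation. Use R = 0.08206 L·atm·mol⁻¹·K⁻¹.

T = (P + a n²/V²)(V − nb)/(nR)
P + a n²/V² = 160 + (0.0337)(4.53)²/(1.29)² = 160.42 atm
V − nb = 1.29 − (4.53)(0.0235) = 1.1835 L
T = (160.42)(1.1835)/((4.53)(0.08206)) = 510.7 K

T ≈ 510.7 K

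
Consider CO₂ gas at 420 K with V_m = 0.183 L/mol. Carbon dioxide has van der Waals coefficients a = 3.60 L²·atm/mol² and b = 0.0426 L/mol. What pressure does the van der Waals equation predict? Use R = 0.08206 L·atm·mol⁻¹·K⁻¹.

P = RT/(V_m − b) − a/V_m²
RT/(V_m − b) = (0.08206)(420)/(0.183 − 0.0426) = 34.465/0.14040 = 245.48 atm
a/V_m² = 3.60/(0.183)² = 107.50 atm
P = 245.48 − 107.50 = 138.0 atm

P ≈ 138.0 atm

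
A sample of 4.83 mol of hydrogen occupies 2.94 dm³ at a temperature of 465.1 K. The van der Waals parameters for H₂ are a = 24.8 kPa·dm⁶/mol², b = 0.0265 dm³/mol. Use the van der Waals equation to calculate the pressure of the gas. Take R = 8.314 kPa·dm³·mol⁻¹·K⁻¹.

P ≈ 6575 kPa

P = nRT/(V − nb) − a n²/V²
nRT/(V − nb) = (4.83)(8.314)(465.1)/(2.94 − 4.83×0.0265) = 18677/2.8120 = 6641.9 kPa
a n²/V² = (24.8)(4.83)²/(2.94)² = 66.935 kPa
P = 6641.9 − 66.935 = 6575 kPa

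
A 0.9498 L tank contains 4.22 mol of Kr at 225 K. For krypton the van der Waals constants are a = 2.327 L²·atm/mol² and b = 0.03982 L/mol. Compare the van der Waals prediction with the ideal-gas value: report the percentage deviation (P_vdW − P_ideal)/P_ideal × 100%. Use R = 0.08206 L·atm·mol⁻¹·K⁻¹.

-34.50 %

Ideal: P_ideal = nRT/V = (4.22)(0.08206)(225)/0.9498 = 82.0341 atm
vdW: P = nRT/(V − nb) − a n²/V² = 77.9160/0.781760 − 41.4401/0.902120 = 99.6674 − 45.9363 = 53.7311 atm
% deviation = (53.7311 − 82.0341)/82.0341 × 100% = -34.50%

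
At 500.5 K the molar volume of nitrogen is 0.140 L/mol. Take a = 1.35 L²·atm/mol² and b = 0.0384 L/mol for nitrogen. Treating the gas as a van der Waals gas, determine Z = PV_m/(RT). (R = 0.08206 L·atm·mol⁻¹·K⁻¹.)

P = RT/(V_m − b) − a/V_m² = (0.08206)(500.5)/(0.140 − 0.0384) − 1.35/(0.140)²
  = 41.071/0.10160 − 68.878 = 404.24 − 68.878 = 335.36 atm
Z = PV_m/(RT) = (335.36)(0.140)/((0.08206)(500.5)) = 46.950/41.071 = 1.143

Z ≈ 1.143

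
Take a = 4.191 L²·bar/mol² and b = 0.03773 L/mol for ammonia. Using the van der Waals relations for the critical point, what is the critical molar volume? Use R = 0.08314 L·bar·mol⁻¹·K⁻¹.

V_m,c ≈ 0.1132 L/mol

For a van der Waals gas, V_m,c = 3b.
V_m,c = 3×0.03773 = 0.1132 L/mol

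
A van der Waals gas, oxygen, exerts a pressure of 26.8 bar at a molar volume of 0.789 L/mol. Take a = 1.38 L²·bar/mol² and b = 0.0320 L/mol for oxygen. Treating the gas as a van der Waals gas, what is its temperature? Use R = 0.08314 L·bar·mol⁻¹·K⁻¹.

T = (P + a/V_m²)(V_m − b)/R
P + a/V_m² = 26.8 + 1.38/(0.789)² = 29.017 bar
V_m − b = 0.789 − 0.0320 = 0.75700 L/mol
T = (29.017)(0.75700)/0.08314 = 264.2 K

T ≈ 264.2 K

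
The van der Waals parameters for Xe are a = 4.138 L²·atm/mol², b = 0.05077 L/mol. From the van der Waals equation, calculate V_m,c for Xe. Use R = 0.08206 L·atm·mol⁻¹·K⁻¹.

V_m,c ≈ 0.1523 L/mol

For a van der Waals gas, V_m,c = 3b.
V_m,c = 3×0.05077 = 0.1523 L/mol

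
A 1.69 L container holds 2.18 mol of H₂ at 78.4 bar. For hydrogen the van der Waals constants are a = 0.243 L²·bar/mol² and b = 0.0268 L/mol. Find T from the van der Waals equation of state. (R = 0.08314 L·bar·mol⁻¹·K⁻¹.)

T ≈ 709.4 K

T = (P + a n²/V²)(V − nb)/(nR)
P + a n²/V² = 78.4 + (0.243)(2.18)²/(1.69)² = 78.804 bar
V − nb = 1.69 − (2.18)(0.0268) = 1.6316 L
T = (78.804)(1.6316)/((2.18)(0.08314)) = 709.4 K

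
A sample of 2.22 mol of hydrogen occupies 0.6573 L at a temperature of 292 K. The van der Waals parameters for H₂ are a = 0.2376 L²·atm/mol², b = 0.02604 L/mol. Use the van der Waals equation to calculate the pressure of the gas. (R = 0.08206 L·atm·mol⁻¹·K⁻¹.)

P ≈ 86.02 atm

P = nRT/(V − nb) − a n²/V²
nRT/(V − nb) = (2.22)(0.08206)(292)/(0.6573 − 2.22×0.02604) = 53.195/0.59949 = 88.734 atm
a n²/V² = (0.2376)(2.22)²/(0.6573)² = 2.7103 atm
P = 88.734 − 2.7103 = 86.02 atm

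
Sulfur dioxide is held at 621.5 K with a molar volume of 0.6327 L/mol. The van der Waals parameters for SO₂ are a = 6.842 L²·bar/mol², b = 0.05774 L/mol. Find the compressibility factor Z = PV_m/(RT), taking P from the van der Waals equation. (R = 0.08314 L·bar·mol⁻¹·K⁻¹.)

Z ≈ 0.8911

P = RT/(V_m − b) − a/V_m² = (0.08314)(621.5)/(0.6327 − 0.05774) − 6.842/(0.6327)²
  = 51.672/0.57496 − 17.092 = 89.871 − 17.092 = 72.779 bar
Z = PV_m/(RT) = (72.779)(0.6327)/((0.08314)(621.5)) = 46.047/51.672 = 0.8911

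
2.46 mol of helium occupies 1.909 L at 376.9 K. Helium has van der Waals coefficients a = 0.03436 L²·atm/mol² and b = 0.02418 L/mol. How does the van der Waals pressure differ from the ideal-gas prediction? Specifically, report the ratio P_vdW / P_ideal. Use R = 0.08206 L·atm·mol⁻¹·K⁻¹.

P_vdW / P_ideal ≈ 1.031

Ideal: P_ideal = nRT/V = (2.46)(0.08206)(376.9)/1.909 = 39.8554 atm
vdW: P = nRT/(V − nb) − a n²/V² = 76.0839/1.84952 − 0.207933/3.64428 = 41.1371 − 0.0570574 = 41.0800 atm
Ratio = 41.0800/39.8554 = 1.031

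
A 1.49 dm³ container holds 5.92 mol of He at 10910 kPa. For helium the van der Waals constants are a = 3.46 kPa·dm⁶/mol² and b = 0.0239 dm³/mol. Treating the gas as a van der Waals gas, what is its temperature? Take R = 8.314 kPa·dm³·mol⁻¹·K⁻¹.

T = (P + a n²/V²)(V − nb)/(nR)
P + a n²/V² = 10910 + (3.46)(5.92)²/(1.49)² = 10965 kPa
V − nb = 1.49 − (5.92)(0.0239) = 1.3485 dm³
T = (10965)(1.3485)/((5.92)(8.314)) = 300.4 K

T ≈ 300.4 K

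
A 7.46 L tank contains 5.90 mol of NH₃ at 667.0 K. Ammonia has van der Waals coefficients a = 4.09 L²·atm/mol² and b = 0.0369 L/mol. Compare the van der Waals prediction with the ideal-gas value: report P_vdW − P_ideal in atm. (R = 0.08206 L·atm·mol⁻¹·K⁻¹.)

ΔP ≈ -1.257 atm

Ideal: P_ideal = nRT/V = (5.90)(0.08206)(667.0)/7.46 = 43.2883 atm
vdW: P = nRT/(V − nb) − a n²/V² = 322.931/7.24229 − 142.373/55.6516 = 44.5896 − 2.55829 = 42.0313 atm
ΔP = 42.0313 − 43.2883 = -1.257 atm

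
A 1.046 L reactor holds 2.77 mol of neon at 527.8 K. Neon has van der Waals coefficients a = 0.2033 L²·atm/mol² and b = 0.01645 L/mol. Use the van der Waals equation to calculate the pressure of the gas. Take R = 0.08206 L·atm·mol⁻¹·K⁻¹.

P = nRT/(V − nb) − a n²/V²
nRT/(V − nb) = (2.77)(0.08206)(527.8)/(1.046 − 2.77×0.01645) = 119.97/1.0004 = 119.92 atm
a n²/V² = (0.2033)(2.77)²/(1.046)² = 1.4257 atm
P = 119.92 − 1.4257 = 118.5 atm

P ≈ 118.5 atm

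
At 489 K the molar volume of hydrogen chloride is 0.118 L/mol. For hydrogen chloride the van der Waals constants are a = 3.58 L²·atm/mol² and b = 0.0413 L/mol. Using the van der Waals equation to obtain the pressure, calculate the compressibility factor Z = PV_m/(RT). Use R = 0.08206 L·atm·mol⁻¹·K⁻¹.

Z ≈ 0.7824

P = RT/(V_m − b) − a/V_m² = (0.08206)(489)/(0.118 − 0.0413) − 3.58/(0.118)²
  = 40.127/0.076700 − 257.11 = 523.17 − 257.11 = 266.06 atm
Z = PV_m/(RT) = (266.06)(0.118)/((0.08206)(489)) = 31.395/40.127 = 0.7824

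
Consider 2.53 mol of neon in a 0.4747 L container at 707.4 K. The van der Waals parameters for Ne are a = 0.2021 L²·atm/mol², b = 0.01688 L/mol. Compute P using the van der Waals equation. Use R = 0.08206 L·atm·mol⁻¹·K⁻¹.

P ≈ 334.2 atm

P = nRT/(V − nb) − a n²/V²
nRT/(V − nb) = (2.53)(0.08206)(707.4)/(0.4747 − 2.53×0.01688) = 146.86/0.43199 = 339.96 atm
a n²/V² = (0.2021)(2.53)²/(0.4747)² = 5.7408 atm
P = 339.96 − 5.7408 = 334.2 atm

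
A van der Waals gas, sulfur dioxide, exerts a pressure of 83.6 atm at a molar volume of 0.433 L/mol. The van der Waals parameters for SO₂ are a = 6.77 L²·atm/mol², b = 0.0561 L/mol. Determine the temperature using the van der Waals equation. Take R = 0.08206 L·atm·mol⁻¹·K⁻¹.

T = (P + a/V_m²)(V_m − b)/R
P + a/V_m² = 83.6 + 6.77/(0.433)² = 119.71 atm
V_m − b = 0.433 − 0.0561 = 0.37690 L/mol
T = (119.71)(0.37690)/0.08206 = 549.8 K

T ≈ 549.8 K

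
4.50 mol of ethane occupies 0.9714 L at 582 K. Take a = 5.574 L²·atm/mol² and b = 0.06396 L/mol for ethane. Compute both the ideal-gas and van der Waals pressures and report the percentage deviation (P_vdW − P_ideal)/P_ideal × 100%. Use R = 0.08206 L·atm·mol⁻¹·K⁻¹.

Ideal: P_ideal = nRT/V = (4.50)(0.08206)(582)/0.9714 = 221.243 atm
vdW: P = nRT/(V − nb) − a n²/V² = 214.915/0.683580 − 112.874/0.943618 = 314.396 − 119.618 = 194.778 atm
% deviation = (194.778 − 221.243)/221.243 × 100% = -11.96%

-11.96 %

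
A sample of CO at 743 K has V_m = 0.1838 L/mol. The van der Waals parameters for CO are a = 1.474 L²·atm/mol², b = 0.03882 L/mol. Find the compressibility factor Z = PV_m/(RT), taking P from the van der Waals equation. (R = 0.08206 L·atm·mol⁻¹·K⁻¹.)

P = RT/(V_m − b) − a/V_m² = (0.08206)(743)/(0.1838 − 0.03882) − 1.474/(0.1838)²
  = 60.971/0.14498 − 43.632 = 420.55 − 43.632 = 376.92 atm
Z = PV_m/(RT) = (376.92)(0.1838)/((0.08206)(743)) = 69.278/60.971 = 1.136

Z ≈ 1.136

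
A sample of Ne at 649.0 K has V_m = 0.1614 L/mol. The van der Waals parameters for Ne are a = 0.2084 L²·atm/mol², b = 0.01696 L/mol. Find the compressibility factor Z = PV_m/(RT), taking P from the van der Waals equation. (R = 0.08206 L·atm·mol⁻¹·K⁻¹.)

P = RT/(V_m − b) − a/V_m² = (0.08206)(649.0)/(0.1614 − 0.01696) − 0.2084/(0.1614)²
  = 53.257/0.14444 − 8.0000 = 368.71 − 8.0000 = 360.71 atm
Z = PV_m/(RT) = (360.71)(0.1614)/((0.08206)(649.0)) = 58.219/53.257 = 1.093

Z ≈ 1.093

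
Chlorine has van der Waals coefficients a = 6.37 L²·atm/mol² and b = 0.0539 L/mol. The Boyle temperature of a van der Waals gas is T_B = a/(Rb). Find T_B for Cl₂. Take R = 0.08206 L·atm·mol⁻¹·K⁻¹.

T_B ≈ 1440 K

For a van der Waals gas the second virial coefficient B₂ = b − a/(RT) vanishes at T_B = a/(Rb).
T_B = 6.37/(0.08206×0.0539) = 6.37/0.0044230 = 1440 K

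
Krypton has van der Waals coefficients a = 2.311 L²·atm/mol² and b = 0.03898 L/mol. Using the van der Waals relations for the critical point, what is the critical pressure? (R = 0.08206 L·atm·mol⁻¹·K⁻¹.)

For a van der Waals gas, P_c = a/(27b²).
P_c = 2.311/(27×(0.03898)²) = 2.311/0.041025 = 56.33 atm

P_c ≈ 56.33 atm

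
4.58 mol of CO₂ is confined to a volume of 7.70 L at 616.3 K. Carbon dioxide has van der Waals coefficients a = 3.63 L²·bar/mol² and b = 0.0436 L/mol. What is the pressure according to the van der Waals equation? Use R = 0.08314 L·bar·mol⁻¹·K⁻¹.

P ≈ 30.00 bar

P = nRT/(V − nb) − a n²/V²
nRT/(V − nb) = (4.58)(0.08314)(616.3)/(7.70 − 4.58×0.0436) = 234.68/7.5003 = 31.289 bar
a n²/V² = (3.63)(4.58)²/(7.70)² = 1.2843 bar
P = 31.289 − 1.2843 = 30.00 bar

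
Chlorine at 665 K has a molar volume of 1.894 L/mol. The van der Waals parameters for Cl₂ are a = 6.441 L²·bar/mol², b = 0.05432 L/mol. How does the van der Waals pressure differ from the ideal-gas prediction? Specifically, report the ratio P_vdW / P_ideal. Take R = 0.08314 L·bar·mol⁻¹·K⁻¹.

Ideal: P_ideal = RT/V_m = (0.08314)(665)/1.894 = 29.1912 bar
vdW: P = RT/(V_m − b) − a/V_m² = 55.2881/1.83968 − 6.441/3.58724 = 30.0531 − 1.79553 = 28.2576 bar
Ratio = 28.2576/29.1912 = 0.9680

P_vdW / P_ideal ≈ 0.9680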